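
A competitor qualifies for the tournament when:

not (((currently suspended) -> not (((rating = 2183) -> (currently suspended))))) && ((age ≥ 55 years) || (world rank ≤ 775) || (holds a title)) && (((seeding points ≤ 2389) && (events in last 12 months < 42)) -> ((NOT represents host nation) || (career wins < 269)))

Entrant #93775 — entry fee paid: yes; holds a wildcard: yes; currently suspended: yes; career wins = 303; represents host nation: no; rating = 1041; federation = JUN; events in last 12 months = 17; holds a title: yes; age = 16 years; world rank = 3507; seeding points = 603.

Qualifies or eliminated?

Atomic conditions:
  currently suspended: yes → true
  rating = 2183: 1041 == 2183 is false
  age ≥ 55 years: 16 ≥ 55 is false
  world rank ≤ 775: 3507 ≤ 775 is false
  holds a title: yes → true
  seeding points ≤ 2389: 603 ≤ 2389 is true
  events in last 12 months < 42: 17 < 42 is true
  NOT represents host nation: no → true
  career wins < 269: 303 < 269 is false
Combine:
[1.1.2.1] false → true (antecedent false ⇒ implication holds) = true
[1.1.2] NOT true = false
[1.1] true → false = false
[1] NOT false = true
[2] false OR false OR true = true
[3.1] true AND true = true
[3.2] true OR false = true
[3] true → true = true
[root] true AND true AND true = true
Overall: true → qualifies

Qualifies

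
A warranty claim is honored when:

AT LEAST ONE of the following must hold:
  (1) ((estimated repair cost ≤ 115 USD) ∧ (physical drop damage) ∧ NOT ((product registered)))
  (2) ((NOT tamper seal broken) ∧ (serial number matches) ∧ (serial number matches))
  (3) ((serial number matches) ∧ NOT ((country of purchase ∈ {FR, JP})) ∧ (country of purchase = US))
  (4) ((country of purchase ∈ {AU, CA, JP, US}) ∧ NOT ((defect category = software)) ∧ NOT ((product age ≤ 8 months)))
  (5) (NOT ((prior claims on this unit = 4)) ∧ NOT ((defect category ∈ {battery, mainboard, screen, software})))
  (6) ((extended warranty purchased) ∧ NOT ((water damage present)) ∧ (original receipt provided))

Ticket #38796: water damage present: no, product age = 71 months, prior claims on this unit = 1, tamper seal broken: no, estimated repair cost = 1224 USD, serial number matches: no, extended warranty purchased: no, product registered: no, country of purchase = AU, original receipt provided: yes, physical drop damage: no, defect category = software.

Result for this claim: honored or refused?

Refused

Atomic conditions:
  estimated repair cost ≤ 115 USD: 1224 ≤ 115 is false
  physical drop damage: no → false
  product registered: no → false
  NOT tamper seal broken: no → true
  serial number matches: no → false
  country of purchase ∈ {FR, JP}: AU is not in the set → false
  country of purchase = US: AU == US is false
  country of purchase ∈ {AU, CA, JP, US}: AU is in the set → true
  defect category = software: software == software is true
  product age ≤ 8 months: 71 ≤ 8 is false
  prior claims on this unit = 4: 1 == 4 is false
  defect category ∈ {battery, mainboard, screen, software}: software is in the set → true
  extended warranty purchased: no → false
  water damage present: no → false
  original receipt provided: yes → true
Combine:
[1.3] NOT false = true
[1] false AND false AND true = false
[2] true AND false AND false = false
[3.2] NOT false = true
[3] false AND true AND false = false
[4.2] NOT true = false
[4.3] NOT false = true
[4] true AND false AND true = false
[5.1] NOT false = true
[5.2] NOT true = false
[5] true AND false = false
[6.2] NOT false = true
[6] false AND true AND true = false
[root] false OR false OR false OR false OR false OR false = false
Overall: false → refused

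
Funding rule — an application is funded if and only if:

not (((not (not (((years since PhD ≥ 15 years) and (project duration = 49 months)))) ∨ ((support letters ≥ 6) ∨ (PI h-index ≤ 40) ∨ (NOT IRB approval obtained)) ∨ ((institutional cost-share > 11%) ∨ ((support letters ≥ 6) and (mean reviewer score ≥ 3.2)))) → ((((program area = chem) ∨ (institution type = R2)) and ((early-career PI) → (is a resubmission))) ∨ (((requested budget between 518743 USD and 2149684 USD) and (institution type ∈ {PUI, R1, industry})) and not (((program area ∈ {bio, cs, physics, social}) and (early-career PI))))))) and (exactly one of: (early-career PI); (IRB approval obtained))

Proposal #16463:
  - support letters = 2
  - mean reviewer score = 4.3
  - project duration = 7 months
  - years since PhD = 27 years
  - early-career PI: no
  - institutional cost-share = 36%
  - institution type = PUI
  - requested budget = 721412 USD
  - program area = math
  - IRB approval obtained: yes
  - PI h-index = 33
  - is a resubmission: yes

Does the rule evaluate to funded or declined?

Declined

Atomic conditions:
  years since PhD ≥ 15 years: 27 ≥ 15 is true
  project duration = 49 months: 7 == 49 is false
  support letters ≥ 6: 2 ≥ 6 is false
  PI h-index ≤ 40: 33 ≤ 40 is true
  NOT IRB approval obtained: yes → false
  institutional cost-share > 11%: 36 > 11 is true
  mean reviewer score ≥ 3.2: 4.3 ≥ 3.2 is true
  program area = chem: math == chem is false
  institution type = R2: PUI == R2 is false
  early-career PI: no → false
  is a resubmission: yes → true
  requested budget between 518743 USD and 2149684 USD: 721412 in [518743, 2149684] is true
  institution type ∈ {PUI, R1, industry}: PUI is in the set → true
  program area ∈ {bio, cs, physics, social}: math is not in the set → false
  IRB approval obtained: yes → true
Combine:
[1.1.1.1.1.1] true AND false = false
[1.1.1.1.1] NOT false = true
[1.1.1.1] NOT true = false
[1.1.1.2] false OR true OR false = true
[1.1.1.3.2] false AND true = false
[1.1.1.3] true OR false = true
[1.1.1] false OR true OR true = true
[1.1.2.1.1] false OR false = false
[1.1.2.1.2] false → true (antecedent false ⇒ implication holds) = true
[1.1.2.1] false AND true = false
[1.1.2.2.1] true AND true = true
[1.1.2.2.2.1] false AND false = false
[1.1.2.2.2] NOT false = true
[1.1.2.2] true AND true = true
[1.1.2] false OR true = true
[1.1] true → true = true
[1] NOT true = false
[2] exactly-one(false, true) = true
[root] false AND true = false
Overall: false → declined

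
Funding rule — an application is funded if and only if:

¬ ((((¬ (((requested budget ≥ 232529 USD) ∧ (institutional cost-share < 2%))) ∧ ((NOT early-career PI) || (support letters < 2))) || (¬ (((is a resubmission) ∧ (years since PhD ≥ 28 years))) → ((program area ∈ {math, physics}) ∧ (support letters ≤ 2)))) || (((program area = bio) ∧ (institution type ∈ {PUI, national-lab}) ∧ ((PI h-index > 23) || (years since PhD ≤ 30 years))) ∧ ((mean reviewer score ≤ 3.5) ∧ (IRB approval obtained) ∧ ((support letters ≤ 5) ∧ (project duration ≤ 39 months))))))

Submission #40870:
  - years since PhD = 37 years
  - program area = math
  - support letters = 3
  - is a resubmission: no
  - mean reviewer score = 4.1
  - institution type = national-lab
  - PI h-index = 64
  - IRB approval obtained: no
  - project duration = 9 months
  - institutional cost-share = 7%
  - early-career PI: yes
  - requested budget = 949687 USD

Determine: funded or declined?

Funded

Atomic conditions:
  requested budget ≥ 232529 USD: 949687 ≥ 232529 is true
  institutional cost-share < 2%: 7 < 2 is false
  NOT early-career PI: yes → false
  support letters < 2: 3 < 2 is false
  is a resubmission: no → false
  years since PhD ≥ 28 years: 37 ≥ 28 is true
  program area ∈ {math, physics}: math is in the set → true
  support letters ≤ 2: 3 ≤ 2 is false
  program area = bio: math == bio is false
  institution type ∈ {PUI, national-lab}: national-lab is in the set → true
  PI h-index > 23: 64 > 23 is true
  years since PhD ≤ 30 years: 37 ≤ 30 is false
  mean reviewer score ≤ 3.5: 4.1 ≤ 3.5 is false
  IRB approval obtained: no → false
  support letters ≤ 5: 3 ≤ 5 is true
  project duration ≤ 39 months: 9 ≤ 39 is true
Combine:
[1.1.1.1.1] true AND false = false
[1.1.1.1] NOT false = true
[1.1.1.2] false OR false = false
[1.1.1] true AND false = false
[1.1.2.1.1] false AND true = false
[1.1.2.1] NOT false = true
[1.1.2.2] true AND false = false
[1.1.2] true → false = false
[1.1] false OR false = false
[1.2.1.3] true OR false = true
[1.2.1] false AND true AND true = false
[1.2.2.3] true AND true = true
[1.2.2] false AND false AND true = false
[1.2] false AND false = false
[1] false OR false = false
[root] NOT false = true
Overall: true → funded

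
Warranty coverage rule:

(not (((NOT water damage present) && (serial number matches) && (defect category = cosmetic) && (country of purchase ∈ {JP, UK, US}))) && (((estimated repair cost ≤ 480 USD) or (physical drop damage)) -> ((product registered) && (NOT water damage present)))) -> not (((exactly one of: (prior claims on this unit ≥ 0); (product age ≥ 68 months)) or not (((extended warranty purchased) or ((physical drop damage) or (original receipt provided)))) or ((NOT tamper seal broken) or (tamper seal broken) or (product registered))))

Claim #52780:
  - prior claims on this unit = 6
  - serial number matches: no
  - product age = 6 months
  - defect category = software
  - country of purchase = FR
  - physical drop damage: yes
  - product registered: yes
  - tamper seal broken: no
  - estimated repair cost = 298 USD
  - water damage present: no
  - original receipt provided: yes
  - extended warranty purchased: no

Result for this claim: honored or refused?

Atomic conditions:
  NOT water damage present: no → true
  serial number matches: no → false
  defect category = cosmetic: software == cosmetic is false
  country of purchase ∈ {JP, UK, US}: FR is not in the set → false
  estimated repair cost ≤ 480 USD: 298 ≤ 480 is true
  physical drop damage: yes → true
  product registered: yes → true
  prior claims on this unit ≥ 0: 6 ≥ 0 is true
  product age ≥ 68 months: 6 ≥ 68 is false
  extended warranty purchased: no → false
  original receipt provided: yes → true
  NOT tamper seal broken: no → true
  tamper seal broken: no → false
Combine:
[1.1.1] true AND false AND false AND false = false
[1.1] NOT false = true
[1.2.1] true OR true = true
[1.2.2] true AND true = true
[1.2] true → true = true
[1] true AND true = true
[2.1.1] exactly-one(true, false) = true
[2.1.2.1.2] true OR true = true
[2.1.2.1] false OR true = true
[2.1.2] NOT true = false
[2.1.3] true OR false OR true = true
[2.1] true OR false OR true = true
[2] NOT true = false
[root] true → false = false
Overall: false → refused

Refused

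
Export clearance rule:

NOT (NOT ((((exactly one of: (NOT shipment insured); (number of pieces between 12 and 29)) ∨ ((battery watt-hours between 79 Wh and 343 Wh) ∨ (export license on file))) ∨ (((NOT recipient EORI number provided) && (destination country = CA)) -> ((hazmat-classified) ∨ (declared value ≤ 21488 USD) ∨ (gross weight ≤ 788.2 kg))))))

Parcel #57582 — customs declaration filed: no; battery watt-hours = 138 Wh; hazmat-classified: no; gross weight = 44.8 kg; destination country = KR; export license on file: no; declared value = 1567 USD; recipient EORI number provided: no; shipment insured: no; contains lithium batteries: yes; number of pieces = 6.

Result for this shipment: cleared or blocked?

Atomic conditions:
  NOT shipment insured: no → true
  number of pieces between 12 and 29: 6 in [12, 29] is false
  battery watt-hours between 79 Wh and 343 Wh: 138 in [79, 343] is true
  export license on file: no → false
  NOT recipient EORI number provided: no → true
  destination country = CA: KR == CA is false
  hazmat-classified: no → false
  declared value ≤ 21488 USD: 1567 ≤ 21488 is true
  gross weight ≤ 788.2 kg: 44.8 ≤ 788.2 is true
Combine:
[1.1.1.1] exactly-one(true, false) = true
[1.1.1.2] true OR false = true
[1.1.1] true OR true = true
[1.1.2.1] true AND false = false
[1.1.2.2] false OR true OR true = true
[1.1.2] false → true (antecedent false ⇒ implication holds) = true
[1.1] true OR true = true
[1] NOT true = false
[root] NOT false = true
Overall: true → cleared

Cleared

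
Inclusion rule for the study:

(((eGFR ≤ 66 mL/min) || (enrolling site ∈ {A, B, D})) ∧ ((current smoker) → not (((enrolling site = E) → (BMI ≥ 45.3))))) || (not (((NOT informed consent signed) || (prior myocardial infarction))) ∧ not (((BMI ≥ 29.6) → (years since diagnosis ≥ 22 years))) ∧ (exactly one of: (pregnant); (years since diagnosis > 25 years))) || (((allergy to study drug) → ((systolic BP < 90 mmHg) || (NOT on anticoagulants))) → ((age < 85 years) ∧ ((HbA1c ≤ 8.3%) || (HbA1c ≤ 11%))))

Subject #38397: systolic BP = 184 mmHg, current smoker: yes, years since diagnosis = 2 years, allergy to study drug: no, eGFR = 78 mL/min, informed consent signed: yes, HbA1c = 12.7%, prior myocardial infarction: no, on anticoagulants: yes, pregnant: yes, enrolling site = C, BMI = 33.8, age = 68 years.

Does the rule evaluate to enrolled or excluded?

Atomic conditions:
  eGFR ≤ 66 mL/min: 78 ≤ 66 is false
  enrolling site ∈ {A, B, D}: C is not in the set → false
  current smoker: yes → true
  enrolling site = E: C == E is false
  BMI ≥ 45.3: 33.8 ≥ 45.3 is false
  NOT informed consent signed: yes → false
  prior myocardial infarction: no → false
  BMI ≥ 29.6: 33.8 ≥ 29.6 is true
  years since diagnosis ≥ 22 years: 2 ≥ 22 is false
  pregnant: yes → true
  years since diagnosis > 25 years: 2 > 25 is false
  allergy to study drug: no → false
  systolic BP < 90 mmHg: 184 < 90 is false
  NOT on anticoagulants: yes → false
  age < 85 years: 68 < 85 is true
  HbA1c ≤ 8.3%: 12.7 ≤ 8.3 is false
  HbA1c ≤ 11%: 12.7 ≤ 11 is false
Combine:
[1.1] false OR false = false
[1.2.2.1] false → false (antecedent false ⇒ implication holds) = true
[1.2.2] NOT true = false
[1.2] true → false = false
[1] false AND false = false
[2.1.1] false OR false = false
[2.1] NOT false = true
[2.2.1] true → false = false
[2.2] NOT false = true
[2.3] exactly-one(true, false) = true
[2] true AND true AND true = true
[3.1.2] false OR false = false
[3.1] false → false (antecedent false ⇒ implication holds) = true
[3.2.2] false OR false = false
[3.2] true AND false = false
[3] true → false = false
[root] false OR true OR false = true
Overall: true → enrolled

Enrolled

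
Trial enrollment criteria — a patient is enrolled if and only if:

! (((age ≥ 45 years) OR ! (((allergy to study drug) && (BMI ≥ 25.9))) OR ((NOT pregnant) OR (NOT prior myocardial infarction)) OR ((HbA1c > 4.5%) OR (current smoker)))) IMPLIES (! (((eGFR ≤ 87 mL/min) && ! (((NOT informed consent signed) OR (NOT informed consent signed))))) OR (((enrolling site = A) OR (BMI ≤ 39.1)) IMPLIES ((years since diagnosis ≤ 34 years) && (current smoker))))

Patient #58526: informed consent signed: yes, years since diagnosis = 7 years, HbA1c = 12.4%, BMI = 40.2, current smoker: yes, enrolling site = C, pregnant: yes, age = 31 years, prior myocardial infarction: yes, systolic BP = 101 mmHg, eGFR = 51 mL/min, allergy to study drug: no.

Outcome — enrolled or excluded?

Atomic conditions:
  age ≥ 45 years: 31 ≥ 45 is false
  allergy to study drug: no → false
  BMI ≥ 25.9: 40.2 ≥ 25.9 is true
  NOT pregnant: yes → false
  NOT prior myocardial infarction: yes → false
  HbA1c > 4.5%: 12.4 > 4.5 is true
  current smoker: yes → true
  eGFR ≤ 87 mL/min: 51 ≤ 87 is true
  NOT informed consent signed: yes → false
  enrolling site = A: C == A is false
  BMI ≤ 39.1: 40.2 ≤ 39.1 is false
  years since diagnosis ≤ 34 years: 7 ≤ 34 is true
Combine:
[1.1.2.1] false AND true = false
[1.1.2] NOT false = true
[1.1.3] false OR false = false
[1.1.4] true OR true = true
[1.1] false OR true OR false OR true = true
[1] NOT true = false
[2.1.1.2.1] false OR false = false
[2.1.1.2] NOT false = true
[2.1.1] true AND true = true
[2.1] NOT true = false
[2.2.1] false OR false = false
[2.2.2] true AND true = true
[2.2] false → true (antecedent false ⇒ implication holds) = true
[2] false OR true = true
[root] false → true (antecedent false ⇒ implication holds) = true
Overall: true → enrolled

Enrolled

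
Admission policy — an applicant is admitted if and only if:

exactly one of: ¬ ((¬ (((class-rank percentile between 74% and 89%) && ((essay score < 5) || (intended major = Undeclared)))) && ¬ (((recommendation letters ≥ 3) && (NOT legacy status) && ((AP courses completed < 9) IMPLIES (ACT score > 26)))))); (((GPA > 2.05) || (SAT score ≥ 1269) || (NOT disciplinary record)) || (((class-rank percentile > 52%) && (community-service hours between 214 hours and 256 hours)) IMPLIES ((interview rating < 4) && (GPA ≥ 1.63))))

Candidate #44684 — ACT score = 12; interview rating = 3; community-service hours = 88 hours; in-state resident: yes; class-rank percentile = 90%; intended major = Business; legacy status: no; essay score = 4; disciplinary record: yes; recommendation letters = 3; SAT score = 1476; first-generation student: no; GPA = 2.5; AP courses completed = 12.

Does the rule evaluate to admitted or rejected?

Atomic conditions:
  class-rank percentile between 74% and 89%: 90 in [74, 89] is false
  essay score < 5: 4 < 5 is true
  intended major = Undeclared: Business == Undeclared is false
  recommendation letters ≥ 3: 3 ≥ 3 is true
  NOT legacy status: no → true
  AP courses completed < 9: 12 < 9 is false
  ACT score > 26: 12 > 26 is false
  GPA > 2.05: 2.5 > 2.05 is true
  SAT score ≥ 1269: 1476 ≥ 1269 is true
  NOT disciplinary record: yes → false
  class-rank percentile > 52%: 90 > 52 is true
  community-service hours between 214 hours and 256 hours: 88 in [214, 256] is false
  interview rating < 4: 3 < 4 is true
  GPA ≥ 1.63: 2.5 ≥ 1.63 is true
Combine:
[1.1.1.1.2] true OR false = true
[1.1.1.1] false AND true = false
[1.1.1] NOT false = true
[1.1.2.1.3] false → false (antecedent false ⇒ implication holds) = true
[1.1.2.1] true AND true AND true = true
[1.1.2] NOT true = false
[1.1] true AND false = false
[1] NOT false = true
[2.1] true OR true OR false = true
[2.2.1] true AND false = false
[2.2.2] true AND true = true
[2.2] false → true (antecedent false ⇒ implication holds) = true
[2] true OR true = true
[root] exactly-one(true, true) = false
Overall: false → rejected

Rejected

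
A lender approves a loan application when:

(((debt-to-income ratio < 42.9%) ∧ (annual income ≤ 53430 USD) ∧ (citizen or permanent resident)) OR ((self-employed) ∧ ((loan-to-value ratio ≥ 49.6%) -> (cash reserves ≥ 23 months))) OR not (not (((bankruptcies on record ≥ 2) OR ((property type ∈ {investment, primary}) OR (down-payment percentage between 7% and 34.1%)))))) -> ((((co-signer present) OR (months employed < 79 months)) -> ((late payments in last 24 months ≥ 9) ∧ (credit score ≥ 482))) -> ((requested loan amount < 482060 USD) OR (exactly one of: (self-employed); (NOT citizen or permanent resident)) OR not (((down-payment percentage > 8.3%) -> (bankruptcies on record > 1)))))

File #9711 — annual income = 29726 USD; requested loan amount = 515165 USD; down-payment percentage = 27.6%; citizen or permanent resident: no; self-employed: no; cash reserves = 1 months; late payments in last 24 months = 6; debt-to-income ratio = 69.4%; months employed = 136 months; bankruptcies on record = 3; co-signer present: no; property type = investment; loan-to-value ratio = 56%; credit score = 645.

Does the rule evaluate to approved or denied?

Approved

Atomic conditions:
  debt-to-income ratio < 42.9%: 69.4 < 42.9 is false
  annual income ≤ 53430 USD: 29726 ≤ 53430 is true
  citizen or permanent resident: no → false
  self-employed: no → false
  loan-to-value ratio ≥ 49.6%: 56 ≥ 49.6 is true
  cash reserves ≥ 23 months: 1 ≥ 23 is false
  bankruptcies on record ≥ 2: 3 ≥ 2 is true
  property type ∈ {investment, primary}: investment is in the set → true
  down-payment percentage between 7% and 34.1%: 27.6 in [7, 34.1] is true
  co-signer present: no → false
  months employed < 79 months: 136 < 79 is false
  late payments in last 24 months ≥ 9: 6 ≥ 9 is false
  credit score ≥ 482: 645 ≥ 482 is true
  requested loan amount < 482060 USD: 515165 < 482060 is false
  NOT citizen or permanent resident: no → true
  down-payment percentage > 8.3%: 27.6 > 8.3 is true
  bankruptcies on record > 1: 3 > 1 is true
Combine:
[1.1] false AND true AND false = false
[1.2.2] true → false = false
[1.2] false AND false = false
[1.3.1.1.2] true OR true = true
[1.3.1.1] true OR true = true
[1.3.1] NOT true = false
[1.3] NOT false = true
[1] false OR false OR true = true
[2.1.1] false OR false = false
[2.1.2] false AND true = false
[2.1] false → false (antecedent false ⇒ implication holds) = true
[2.2.2] exactly-one(false, true) = true
[2.2.3.1] true → true = true
[2.2.3] NOT true = false
[2.2] false OR true OR false = true
[2] true → true = true
[root] true → true = true
Overall: true → approved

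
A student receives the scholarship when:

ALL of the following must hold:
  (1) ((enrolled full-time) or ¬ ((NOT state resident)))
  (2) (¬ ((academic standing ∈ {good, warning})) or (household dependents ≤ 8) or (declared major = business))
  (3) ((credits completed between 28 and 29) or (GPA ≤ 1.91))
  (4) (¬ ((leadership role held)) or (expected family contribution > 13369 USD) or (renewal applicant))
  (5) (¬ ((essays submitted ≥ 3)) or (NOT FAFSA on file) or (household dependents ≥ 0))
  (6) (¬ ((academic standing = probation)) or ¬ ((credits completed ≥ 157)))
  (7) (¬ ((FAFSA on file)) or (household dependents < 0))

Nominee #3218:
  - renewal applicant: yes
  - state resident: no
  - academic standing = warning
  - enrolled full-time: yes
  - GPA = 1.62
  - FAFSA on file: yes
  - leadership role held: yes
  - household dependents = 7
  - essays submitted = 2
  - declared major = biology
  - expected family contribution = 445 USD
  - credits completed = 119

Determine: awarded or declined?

Atomic conditions:
  enrolled full-time: yes → true
  NOT state resident: no → true
  academic standing ∈ {good, warning}: warning is in the set → true
  household dependents ≤ 8: 7 ≤ 8 is true
  declared major = business: biology == business is false
  credits completed between 28 and 29: 119 in [28, 29] is false
  GPA ≤ 1.91: 1.62 ≤ 1.91 is true
  leadership role held: yes → true
  expected family contribution > 13369 USD: 445 > 13369 is false
  renewal applicant: yes → true
  essays submitted ≥ 3: 2 ≥ 3 is false
  NOT FAFSA on file: yes → false
  household dependents ≥ 0: 7 ≥ 0 is true
  academic standing = probation: warning == probation is false
  credits completed ≥ 157: 119 ≥ 157 is false
  FAFSA on file: yes → true
  household dependents < 0: 7 < 0 is false
Combine:
[1.2] NOT true = false
[1] true OR false = true
[2.1] NOT true = false
[2] false OR true OR false = true
[3] false OR true = true
[4.1] NOT true = false
[4] false OR false OR true = true
[5.1] NOT false = true
[5] true OR false OR true = true
[6.1] NOT false = true
[6.2] NOT false = true
[6] true OR true = true
[7.1] NOT true = false
[7] false OR false = false
[root] true AND true AND true AND true AND true AND true AND false = false
Overall: false → declined

Declined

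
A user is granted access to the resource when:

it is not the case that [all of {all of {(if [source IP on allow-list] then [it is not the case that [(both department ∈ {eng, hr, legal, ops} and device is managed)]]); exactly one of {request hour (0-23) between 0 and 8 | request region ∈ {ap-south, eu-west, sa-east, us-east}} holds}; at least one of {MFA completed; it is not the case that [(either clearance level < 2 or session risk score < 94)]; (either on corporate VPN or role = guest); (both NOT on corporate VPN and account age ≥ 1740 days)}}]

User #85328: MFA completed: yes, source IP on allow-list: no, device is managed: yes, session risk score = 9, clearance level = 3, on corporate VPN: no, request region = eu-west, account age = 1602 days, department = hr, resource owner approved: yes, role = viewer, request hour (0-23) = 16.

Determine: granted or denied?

Atomic conditions:
  source IP on allow-list: no → false
  department ∈ {eng, hr, legal, ops}: hr is in the set → true
  device is managed: yes → true
  request hour (0-23) between 0 and 8: 16 in [0, 8] is false
  request region ∈ {ap-south, eu-west, sa-east, us-east}: eu-west is in the set → true
  MFA completed: yes → true
  clearance level < 2: 3 < 2 is false
  session risk score < 94: 9 < 94 is true
  on corporate VPN: no → false
  role = guest: viewer == guest is false
  NOT on corporate VPN: no → true
  account age ≥ 1740 days: 1602 ≥ 1740 is false
Combine:
[1.1.1.2.1] true AND true = true
[1.1.1.2] NOT true = false
[1.1.1] false → false (antecedent false ⇒ implication holds) = true
[1.1.2] exactly-one(false, true) = true
[1.1] true AND true = true
[1.2.2.1] false OR true = true
[1.2.2] NOT true = false
[1.2.3] false OR false = false
[1.2.4] true AND false = false
[1.2] true OR false OR false OR false = true
[1] true AND true = true
[root] NOT true = false
Overall: false → denied

Denied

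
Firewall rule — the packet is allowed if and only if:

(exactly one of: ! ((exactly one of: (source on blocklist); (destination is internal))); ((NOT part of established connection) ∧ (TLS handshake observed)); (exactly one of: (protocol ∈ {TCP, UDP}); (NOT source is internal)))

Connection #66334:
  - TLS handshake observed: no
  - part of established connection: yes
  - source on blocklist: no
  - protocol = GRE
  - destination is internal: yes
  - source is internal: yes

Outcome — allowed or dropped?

Dropped

Atomic conditions:
  source on blocklist: no → false
  destination is internal: yes → true
  NOT part of established connection: yes → false
  TLS handshake observed: no → false
  protocol ∈ {TCP, UDP}: GRE is not in the set → false
  NOT source is internal: yes → false
Combine:
[1.1] exactly-one(false, true) = true
[1] NOT true = false
[2] false AND false = false
[3] exactly-one(false, false) = false
[root] exactly-one(false, false, false) = false
Overall: false → dropped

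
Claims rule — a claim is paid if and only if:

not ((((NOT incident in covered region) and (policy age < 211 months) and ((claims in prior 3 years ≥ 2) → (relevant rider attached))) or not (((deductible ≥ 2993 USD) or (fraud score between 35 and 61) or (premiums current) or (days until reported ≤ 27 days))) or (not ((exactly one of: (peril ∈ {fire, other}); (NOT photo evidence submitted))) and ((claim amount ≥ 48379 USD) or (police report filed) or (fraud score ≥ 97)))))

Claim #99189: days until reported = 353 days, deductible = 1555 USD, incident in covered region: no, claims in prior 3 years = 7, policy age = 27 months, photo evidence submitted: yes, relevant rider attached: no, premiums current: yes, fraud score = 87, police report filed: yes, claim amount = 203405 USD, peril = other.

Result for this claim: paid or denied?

Atomic conditions:
  NOT incident in covered region: no → true
  policy age < 211 months: 27 < 211 is true
  claims in prior 3 years ≥ 2: 7 ≥ 2 is true
  relevant rider attached: no → false
  deductible ≥ 2993 USD: 1555 ≥ 2993 is false
  fraud score between 35 and 61: 87 in [35, 61] is false
  premiums current: yes → true
  days until reported ≤ 27 days: 353 ≤ 27 is false
  peril ∈ {fire, other}: other is in the set → true
  NOT photo evidence submitted: yes → false
  claim amount ≥ 48379 USD: 203405 ≥ 48379 is true
  police report filed: yes → true
  fraud score ≥ 97: 87 ≥ 97 is false
Combine:
[1.1.3] true → false = false
[1.1] true AND true AND false = false
[1.2.1] false OR false OR true OR false = true
[1.2] NOT true = false
[1.3.1.1] exactly-one(true, false) = true
[1.3.1] NOT true = false
[1.3.2] true OR true OR false = true
[1.3] false AND true = false
[1] false OR false OR false = false
[root] NOT false = true
Overall: true → paid

Paid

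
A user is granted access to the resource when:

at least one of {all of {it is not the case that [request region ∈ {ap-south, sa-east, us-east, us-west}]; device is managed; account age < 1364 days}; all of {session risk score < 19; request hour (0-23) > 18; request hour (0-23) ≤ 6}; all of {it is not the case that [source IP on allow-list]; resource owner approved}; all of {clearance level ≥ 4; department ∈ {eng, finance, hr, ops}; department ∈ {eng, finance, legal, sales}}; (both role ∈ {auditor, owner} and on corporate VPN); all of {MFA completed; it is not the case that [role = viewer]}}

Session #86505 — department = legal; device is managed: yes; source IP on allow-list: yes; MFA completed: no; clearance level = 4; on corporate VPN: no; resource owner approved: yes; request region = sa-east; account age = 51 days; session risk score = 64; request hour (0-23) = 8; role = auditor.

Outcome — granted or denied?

Denied

Atomic conditions:
  request region ∈ {ap-south, sa-east, us-east, us-west}: sa-east is in the set → true
  device is managed: yes → true
  account age < 1364 days: 51 < 1364 is true
  session risk score < 19: 64 < 19 is false
  request hour (0-23) > 18: 8 > 18 is false
  request hour (0-23) ≤ 6: 8 ≤ 6 is false
  source IP on allow-list: yes → true
  resource owner approved: yes → true
  clearance level ≥ 4: 4 ≥ 4 is true
  department ∈ {eng, finance, hr, ops}: legal is not in the set → false
  department ∈ {eng, finance, legal, sales}: legal is in the set → true
  role ∈ {auditor, owner}: auditor is in the set → true
  on corporate VPN: no → false
  MFA completed: no → false
  role = viewer: auditor == viewer is false
Combine:
[1.1] NOT true = false
[1] false AND true AND true = false
[2] false AND false AND false = false
[3.1] NOT true = false
[3] false AND true = false
[4] true AND false AND true = false
[5] true AND false = false
[6.2] NOT false = true
[6] false AND true = false
[root] false OR false OR false OR false OR false OR false = false
Overall: false → denied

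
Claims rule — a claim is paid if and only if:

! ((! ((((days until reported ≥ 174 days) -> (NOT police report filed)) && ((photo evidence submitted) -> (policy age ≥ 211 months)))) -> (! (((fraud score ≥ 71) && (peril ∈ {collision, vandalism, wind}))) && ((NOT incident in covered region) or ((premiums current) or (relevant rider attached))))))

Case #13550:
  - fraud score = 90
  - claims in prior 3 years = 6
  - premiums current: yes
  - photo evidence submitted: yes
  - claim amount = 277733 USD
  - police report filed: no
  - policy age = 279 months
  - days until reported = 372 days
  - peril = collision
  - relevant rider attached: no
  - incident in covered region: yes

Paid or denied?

Atomic conditions:
  days until reported ≥ 174 days: 372 ≥ 174 is true
  NOT police report filed: no → true
  photo evidence submitted: yes → true
  policy age ≥ 211 months: 279 ≥ 211 is true
  fraud score ≥ 71: 90 ≥ 71 is true
  peril ∈ {collision, vandalism, wind}: collision is in the set → true
  NOT incident in covered region: yes → false
  premiums current: yes → true
  relevant rider attached: no → false
Combine:
[1.1.1.1] true → true = true
[1.1.1.2] true → true = true
[1.1.1] true AND true = true
[1.1] NOT true = false
[1.2.1.1] true AND true = true
[1.2.1] NOT true = false
[1.2.2.2] true OR false = true
[1.2.2] false OR true = true
[1.2] false AND true = false
[1] false → false (antecedent false ⇒ implication holds) = true
[root] NOT true = false
Overall: false → denied

Denied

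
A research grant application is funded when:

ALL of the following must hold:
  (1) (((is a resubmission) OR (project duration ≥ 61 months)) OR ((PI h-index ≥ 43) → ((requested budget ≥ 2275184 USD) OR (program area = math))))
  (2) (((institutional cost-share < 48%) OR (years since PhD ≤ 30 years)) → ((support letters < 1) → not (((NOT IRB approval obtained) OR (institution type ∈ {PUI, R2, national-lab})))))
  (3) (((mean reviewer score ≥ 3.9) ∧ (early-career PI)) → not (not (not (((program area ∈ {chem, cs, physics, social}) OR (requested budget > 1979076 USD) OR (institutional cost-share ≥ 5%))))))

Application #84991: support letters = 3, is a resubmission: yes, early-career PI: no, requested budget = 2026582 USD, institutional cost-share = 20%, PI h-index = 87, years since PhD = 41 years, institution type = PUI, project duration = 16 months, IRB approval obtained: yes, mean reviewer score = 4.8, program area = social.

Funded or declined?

Funded

Atomic conditions:
  is a resubmission: yes → true
  project duration ≥ 61 months: 16 ≥ 61 is false
  PI h-index ≥ 43: 87 ≥ 43 is true
  requested budget ≥ 2275184 USD: 2026582 ≥ 2275184 is false
  program area = math: social == math is false
  institutional cost-share < 48%: 20 < 48 is true
  years since PhD ≤ 30 years: 41 ≤ 30 is false
  support letters < 1: 3 < 1 is false
  NOT IRB approval obtained: yes → false
  institution type ∈ {PUI, R2, national-lab}: PUI is in the set → true
  mean reviewer score ≥ 3.9: 4.8 ≥ 3.9 is true
  early-career PI: no → false
  program area ∈ {chem, cs, physics, social}: social is in the set → true
  requested budget > 1979076 USD: 2026582 > 1979076 is true
  institutional cost-share ≥ 5%: 20 ≥ 5 is true
Combine:
[1.1] true OR false = true
[1.2.2] false OR false = false
[1.2] true → false = false
[1] true OR false = true
[2.1] true OR false = true
[2.2.2.1] false OR true = true
[2.2.2] NOT true = false
[2.2] false → false (antecedent false ⇒ implication holds) = true
[2] true → true = true
[3.1] true AND false = false
[3.2.1.1.1] true OR true OR true = true
[3.2.1.1] NOT true = false
[3.2.1] NOT false = true
[3.2] NOT true = false
[3] false → false (antecedent false ⇒ implication holds) = true
[root] true AND true AND true = true
Overall: true → funded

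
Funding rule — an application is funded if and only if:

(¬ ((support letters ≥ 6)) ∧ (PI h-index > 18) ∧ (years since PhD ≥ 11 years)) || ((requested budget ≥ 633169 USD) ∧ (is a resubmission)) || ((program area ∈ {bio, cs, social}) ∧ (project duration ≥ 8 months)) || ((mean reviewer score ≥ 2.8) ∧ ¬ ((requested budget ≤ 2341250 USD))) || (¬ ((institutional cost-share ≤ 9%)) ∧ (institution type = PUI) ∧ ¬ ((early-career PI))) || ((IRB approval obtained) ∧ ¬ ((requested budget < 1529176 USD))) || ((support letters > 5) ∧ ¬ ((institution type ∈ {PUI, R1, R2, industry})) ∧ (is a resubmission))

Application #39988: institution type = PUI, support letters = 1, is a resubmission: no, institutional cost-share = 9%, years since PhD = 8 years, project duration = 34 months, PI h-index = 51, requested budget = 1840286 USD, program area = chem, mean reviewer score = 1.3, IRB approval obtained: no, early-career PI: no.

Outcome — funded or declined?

Atomic conditions:
  support letters ≥ 6: 1 ≥ 6 is false
  PI h-index > 18: 51 > 18 is true
  years since PhD ≥ 11 years: 8 ≥ 11 is false
  requested budget ≥ 633169 USD: 1840286 ≥ 633169 is true
  is a resubmission: no → false
  program area ∈ {bio, cs, social}: chem is not in the set → false
  project duration ≥ 8 months: 34 ≥ 8 is true
  mean reviewer score ≥ 2.8: 1.3 ≥ 2.8 is false
  requested budget ≤ 2341250 USD: 1840286 ≤ 2341250 is true
  institutional cost-share ≤ 9%: 9 ≤ 9 is true
  institution type = PUI: PUI == PUI is true
  early-career PI: no → false
  IRB approval obtained: no → false
  requested budget < 1529176 USD: 1840286 < 1529176 is false
  support letters > 5: 1 > 5 is false
  institution type ∈ {PUI, R1, R2, industry}: PUI is in the set → true
Combine:
[1.1] NOT false = true
[1] true AND true AND false = false
[2] true AND false = false
[3] false AND true = false
[4.2] NOT true = false
[4] false AND false = false
[5.1] NOT true = false
[5.3] NOT false = true
[5] false AND true AND true = false
[6.2] NOT false = true
[6] false AND true = false
[7.2] NOT true = false
[7] false AND false AND false = false
[root] false OR false OR false OR false OR false OR false OR false = false
Overall: false → declined

Declined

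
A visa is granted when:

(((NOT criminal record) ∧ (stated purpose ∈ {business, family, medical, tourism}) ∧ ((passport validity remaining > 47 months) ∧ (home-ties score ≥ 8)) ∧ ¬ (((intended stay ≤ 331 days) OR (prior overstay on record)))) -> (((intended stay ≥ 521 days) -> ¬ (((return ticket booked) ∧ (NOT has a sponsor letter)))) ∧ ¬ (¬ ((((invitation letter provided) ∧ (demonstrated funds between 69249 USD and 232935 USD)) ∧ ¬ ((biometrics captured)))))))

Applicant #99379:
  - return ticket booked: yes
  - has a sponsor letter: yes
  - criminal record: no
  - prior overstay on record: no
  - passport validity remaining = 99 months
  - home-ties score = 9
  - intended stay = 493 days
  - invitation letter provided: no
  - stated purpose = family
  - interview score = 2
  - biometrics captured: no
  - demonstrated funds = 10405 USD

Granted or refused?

Refused

Atomic conditions:
  NOT criminal record: no → true
  stated purpose ∈ {business, family, medical, tourism}: family is in the set → true
  passport validity remaining > 47 months: 99 > 47 is true
  home-ties score ≥ 8: 9 ≥ 8 is true
  intended stay ≤ 331 days: 493 ≤ 331 is false
  prior overstay on record: no → false
  intended stay ≥ 521 days: 493 ≥ 521 is false
  return ticket booked: yes → true
  NOT has a sponsor letter: yes → false
  invitation letter provided: no → false
  demonstrated funds between 69249 USD and 232935 USD: 10405 in [69249, 232935] is false
  biometrics captured: no → false
Combine:
[1.3] true AND true = true
[1.4.1] false OR false = false
[1.4] NOT false = true
[1] true AND true AND true AND true = true
[2.1.2.1] true AND false = false
[2.1.2] NOT false = true
[2.1] false → true (antecedent false ⇒ implication holds) = true
[2.2.1.1.1] false AND false = false
[2.2.1.1.2] NOT false = true
[2.2.1.1] false AND true = false
[2.2.1] NOT false = true
[2.2] NOT true = false
[2] true AND false = false
[root] true → false = false
Overall: false → refused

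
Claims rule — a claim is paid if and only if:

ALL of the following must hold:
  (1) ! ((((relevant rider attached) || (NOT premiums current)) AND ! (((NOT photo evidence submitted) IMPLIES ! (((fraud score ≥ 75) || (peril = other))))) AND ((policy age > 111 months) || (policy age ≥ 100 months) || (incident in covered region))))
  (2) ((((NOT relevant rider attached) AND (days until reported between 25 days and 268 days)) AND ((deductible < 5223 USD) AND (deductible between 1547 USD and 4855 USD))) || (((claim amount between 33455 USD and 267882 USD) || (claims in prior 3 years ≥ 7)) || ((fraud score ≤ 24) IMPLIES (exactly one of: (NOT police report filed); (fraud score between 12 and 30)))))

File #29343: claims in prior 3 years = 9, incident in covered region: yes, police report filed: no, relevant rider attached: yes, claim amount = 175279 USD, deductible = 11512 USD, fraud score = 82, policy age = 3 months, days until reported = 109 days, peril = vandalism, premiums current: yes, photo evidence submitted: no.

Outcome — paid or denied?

Atomic conditions:
  relevant rider attached: yes → true
  NOT premiums current: yes → false
  NOT photo evidence submitted: no → true
  fraud score ≥ 75: 82 ≥ 75 is true
  peril = other: vandalism == other is false
  policy age > 111 months: 3 > 111 is false
  policy age ≥ 100 months: 3 ≥ 100 is false
  incident in covered region: yes → true
  NOT relevant rider attached: yes → false
  days until reported between 25 days and 268 days: 109 in [25, 268] is true
  deductible < 5223 USD: 11512 < 5223 is false
  deductible between 1547 USD and 4855 USD: 11512 in [1547, 4855] is false
  claim amount between 33455 USD and 267882 USD: 175279 in [33455, 267882] is true
  claims in prior 3 years ≥ 7: 9 ≥ 7 is true
  fraud score ≤ 24: 82 ≤ 24 is false
  NOT police report filed: no → true
  fraud score between 12 and 30: 82 in [12, 30] is false
Combine:
[1.1.1] true OR false = true
[1.1.2.1.2.1] true OR false = true
[1.1.2.1.2] NOT true = false
[1.1.2.1] true → false = false
[1.1.2] NOT false = true
[1.1.3] false OR false OR true = true
[1.1] true AND true AND true = true
[1] NOT true = false
[2.1.1] false AND true = false
[2.1.2] false AND false = false
[2.1] false AND false = false
[2.2.1] true OR true = true
[2.2.2.2] exactly-one(true, false) = true
[2.2.2] false → true (antecedent false ⇒ implication holds) = true
[2.2] true OR true = true
[2] false OR true = true
[root] false AND true = false
Overall: false → denied

Denied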